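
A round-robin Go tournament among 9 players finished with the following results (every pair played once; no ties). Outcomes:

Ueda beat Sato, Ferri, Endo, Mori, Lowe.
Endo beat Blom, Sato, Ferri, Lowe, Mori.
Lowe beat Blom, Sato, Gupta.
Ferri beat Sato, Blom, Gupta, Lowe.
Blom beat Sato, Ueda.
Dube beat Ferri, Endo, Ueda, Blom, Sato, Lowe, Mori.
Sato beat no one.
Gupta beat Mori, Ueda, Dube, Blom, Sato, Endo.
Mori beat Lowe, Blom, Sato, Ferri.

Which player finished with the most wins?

Win totals: Ueda 5, Mori 4, Dube 7, Blom 2, Sato 0, Lowe 3, Endo 5, Gupta 6, Ferri 4.
Dube leads with 7 wins (next highest: 6).

Dube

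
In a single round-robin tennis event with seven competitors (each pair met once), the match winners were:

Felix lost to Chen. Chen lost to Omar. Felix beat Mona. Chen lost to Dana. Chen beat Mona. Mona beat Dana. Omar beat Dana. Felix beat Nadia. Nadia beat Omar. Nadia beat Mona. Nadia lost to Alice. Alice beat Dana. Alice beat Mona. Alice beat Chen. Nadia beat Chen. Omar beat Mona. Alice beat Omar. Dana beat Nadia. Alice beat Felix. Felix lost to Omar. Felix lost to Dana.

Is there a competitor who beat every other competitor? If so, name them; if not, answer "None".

Alice

Alice has 6 wins out of 6 opponents — a perfect record.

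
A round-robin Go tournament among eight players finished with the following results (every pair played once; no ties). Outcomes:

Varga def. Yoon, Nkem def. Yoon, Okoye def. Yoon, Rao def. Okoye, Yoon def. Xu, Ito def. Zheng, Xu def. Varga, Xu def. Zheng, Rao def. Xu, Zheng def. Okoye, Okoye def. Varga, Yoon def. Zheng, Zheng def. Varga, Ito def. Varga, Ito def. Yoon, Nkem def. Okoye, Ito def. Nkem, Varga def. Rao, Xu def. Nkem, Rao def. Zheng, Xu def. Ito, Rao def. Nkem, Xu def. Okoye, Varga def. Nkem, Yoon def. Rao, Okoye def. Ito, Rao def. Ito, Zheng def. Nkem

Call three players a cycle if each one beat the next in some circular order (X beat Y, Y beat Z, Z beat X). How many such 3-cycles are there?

Win totals: Zheng 3, Ito 4, Nkem 2, Yoon 3, Okoye 3, Rao 5, Xu 5, Varga 3.
A player with w wins dominates both others in C(w,2) triples; summing gives 3 + 6 + 1 + 3 + 3 + 10 + 10 + 3 = 39 transitive triples.
Total triples C(8,3) = 56, so cyclic triples = 56 − 39 = 17.

17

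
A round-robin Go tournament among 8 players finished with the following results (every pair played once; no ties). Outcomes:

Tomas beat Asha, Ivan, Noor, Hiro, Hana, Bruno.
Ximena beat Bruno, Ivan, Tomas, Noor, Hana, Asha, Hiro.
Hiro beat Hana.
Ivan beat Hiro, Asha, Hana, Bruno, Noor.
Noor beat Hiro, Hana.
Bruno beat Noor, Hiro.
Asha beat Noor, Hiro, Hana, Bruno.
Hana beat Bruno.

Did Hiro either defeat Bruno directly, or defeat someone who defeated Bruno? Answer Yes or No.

Hiro did not beat Bruno directly.
Hiro beat Hana. Of those, Hana beat Bruno.

Yes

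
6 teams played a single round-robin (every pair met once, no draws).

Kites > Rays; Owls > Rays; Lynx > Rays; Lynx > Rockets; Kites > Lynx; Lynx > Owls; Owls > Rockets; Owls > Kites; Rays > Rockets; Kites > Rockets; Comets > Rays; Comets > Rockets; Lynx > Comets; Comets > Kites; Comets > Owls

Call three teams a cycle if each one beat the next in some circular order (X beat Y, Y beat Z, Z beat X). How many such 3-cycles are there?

Of the C(6,3) = 20 triples, the cyclic ones are: {Owls, Lynx, Kites}; {Comets, Lynx, Kites}.
That is 2.

2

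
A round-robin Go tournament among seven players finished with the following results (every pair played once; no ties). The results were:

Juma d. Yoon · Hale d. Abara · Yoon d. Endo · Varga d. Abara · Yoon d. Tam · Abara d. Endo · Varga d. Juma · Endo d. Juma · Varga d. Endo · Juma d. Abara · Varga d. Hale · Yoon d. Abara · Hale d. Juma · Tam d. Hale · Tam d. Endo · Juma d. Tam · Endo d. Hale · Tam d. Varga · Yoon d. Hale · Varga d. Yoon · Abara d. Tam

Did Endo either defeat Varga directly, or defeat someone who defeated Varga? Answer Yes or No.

Endo did not beat Varga directly.
Endo beat Hale, Juma, but each of them lost to Varga. No two-step path.

No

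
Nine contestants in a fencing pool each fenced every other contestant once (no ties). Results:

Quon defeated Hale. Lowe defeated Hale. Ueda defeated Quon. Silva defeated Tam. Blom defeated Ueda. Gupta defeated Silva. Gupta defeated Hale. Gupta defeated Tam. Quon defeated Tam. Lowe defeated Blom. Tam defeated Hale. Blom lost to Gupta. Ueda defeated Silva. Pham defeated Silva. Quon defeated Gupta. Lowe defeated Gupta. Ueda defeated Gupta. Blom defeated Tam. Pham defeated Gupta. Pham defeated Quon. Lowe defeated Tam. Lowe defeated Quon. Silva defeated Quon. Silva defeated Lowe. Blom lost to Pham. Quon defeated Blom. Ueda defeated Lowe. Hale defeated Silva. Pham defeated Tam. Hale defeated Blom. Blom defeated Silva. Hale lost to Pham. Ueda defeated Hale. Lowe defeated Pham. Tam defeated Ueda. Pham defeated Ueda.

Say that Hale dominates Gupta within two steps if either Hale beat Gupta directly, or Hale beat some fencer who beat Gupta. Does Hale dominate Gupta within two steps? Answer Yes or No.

No

Hale did not beat Gupta directly.
Hale beat Silva, Blom, but each of them lost to Gupta. No two-step path.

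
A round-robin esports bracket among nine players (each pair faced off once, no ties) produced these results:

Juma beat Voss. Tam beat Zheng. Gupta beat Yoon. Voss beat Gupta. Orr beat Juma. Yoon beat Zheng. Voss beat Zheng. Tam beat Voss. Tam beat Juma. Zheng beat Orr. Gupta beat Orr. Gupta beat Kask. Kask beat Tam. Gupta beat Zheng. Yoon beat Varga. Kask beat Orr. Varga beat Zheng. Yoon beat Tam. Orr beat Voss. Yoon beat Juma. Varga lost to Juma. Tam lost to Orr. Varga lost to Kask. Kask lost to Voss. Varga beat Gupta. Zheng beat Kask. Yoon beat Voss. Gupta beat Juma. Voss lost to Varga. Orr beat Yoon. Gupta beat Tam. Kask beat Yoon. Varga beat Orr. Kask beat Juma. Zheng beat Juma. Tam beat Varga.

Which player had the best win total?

Win totals: Tam 4, Gupta 6, Orr 4, Kask 5, Voss 3, Yoon 5, Juma 2, Varga 4, Zheng 3.
Gupta leads with 6 wins (next highest: 5).

Gupta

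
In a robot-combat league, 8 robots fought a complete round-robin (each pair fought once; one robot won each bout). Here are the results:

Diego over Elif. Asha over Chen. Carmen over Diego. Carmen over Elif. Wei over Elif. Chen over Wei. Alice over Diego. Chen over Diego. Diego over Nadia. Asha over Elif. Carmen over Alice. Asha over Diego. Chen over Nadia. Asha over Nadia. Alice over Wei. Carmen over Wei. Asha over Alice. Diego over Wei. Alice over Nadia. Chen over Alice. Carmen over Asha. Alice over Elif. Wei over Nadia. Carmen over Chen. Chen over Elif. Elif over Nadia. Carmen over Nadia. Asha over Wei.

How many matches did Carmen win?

Carmen's results: beat Asha, Nadia, Alice, Elif, Wei, Chen, Diego; lost to no one.
That is 7 wins.

7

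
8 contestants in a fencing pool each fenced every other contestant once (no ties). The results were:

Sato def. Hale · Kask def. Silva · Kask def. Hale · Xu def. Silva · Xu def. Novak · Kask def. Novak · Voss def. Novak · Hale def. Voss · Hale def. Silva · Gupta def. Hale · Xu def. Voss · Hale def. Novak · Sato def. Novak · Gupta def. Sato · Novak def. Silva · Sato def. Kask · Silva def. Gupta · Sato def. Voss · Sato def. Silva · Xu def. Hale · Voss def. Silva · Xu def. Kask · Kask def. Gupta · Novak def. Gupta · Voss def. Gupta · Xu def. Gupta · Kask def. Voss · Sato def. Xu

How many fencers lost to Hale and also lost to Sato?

3

Hale beat: Voss, Silva, Novak.
Sato beat: Voss, Xu, Hale, Silva, Kask, Novak.
Both beat: Voss, Silva, Novak — 3.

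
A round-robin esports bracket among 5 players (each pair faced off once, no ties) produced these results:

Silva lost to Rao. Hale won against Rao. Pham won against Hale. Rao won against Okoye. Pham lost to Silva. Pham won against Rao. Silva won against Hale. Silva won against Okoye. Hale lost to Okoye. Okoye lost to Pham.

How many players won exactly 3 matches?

Win totals: Hale 1, Rao 2, Okoye 1, Pham 3, Silva 3.
Exactly 3: Pham, Silva — 2 players.

2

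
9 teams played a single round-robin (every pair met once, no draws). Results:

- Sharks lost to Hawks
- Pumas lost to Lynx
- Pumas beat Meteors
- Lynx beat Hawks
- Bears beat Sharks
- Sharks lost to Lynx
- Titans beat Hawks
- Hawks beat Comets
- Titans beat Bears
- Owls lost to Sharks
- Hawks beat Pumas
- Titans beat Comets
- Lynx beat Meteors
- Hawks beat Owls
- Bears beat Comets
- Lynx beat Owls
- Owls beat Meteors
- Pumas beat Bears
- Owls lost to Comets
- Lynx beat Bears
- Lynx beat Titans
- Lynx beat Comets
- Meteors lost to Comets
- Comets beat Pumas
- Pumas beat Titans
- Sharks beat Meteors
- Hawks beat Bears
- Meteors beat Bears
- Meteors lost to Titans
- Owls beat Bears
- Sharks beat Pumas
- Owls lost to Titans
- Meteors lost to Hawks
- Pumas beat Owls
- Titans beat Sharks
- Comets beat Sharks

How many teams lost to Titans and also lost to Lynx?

Titans beat: Meteors, Comets, Sharks, Owls, Hawks, Bears.
Lynx beat: Meteors, Comets, Sharks, Titans, Owls, Hawks, Bears, Pumas.
Both beat: Meteors, Comets, Sharks, Owls, Hawks, Bears — 6.

6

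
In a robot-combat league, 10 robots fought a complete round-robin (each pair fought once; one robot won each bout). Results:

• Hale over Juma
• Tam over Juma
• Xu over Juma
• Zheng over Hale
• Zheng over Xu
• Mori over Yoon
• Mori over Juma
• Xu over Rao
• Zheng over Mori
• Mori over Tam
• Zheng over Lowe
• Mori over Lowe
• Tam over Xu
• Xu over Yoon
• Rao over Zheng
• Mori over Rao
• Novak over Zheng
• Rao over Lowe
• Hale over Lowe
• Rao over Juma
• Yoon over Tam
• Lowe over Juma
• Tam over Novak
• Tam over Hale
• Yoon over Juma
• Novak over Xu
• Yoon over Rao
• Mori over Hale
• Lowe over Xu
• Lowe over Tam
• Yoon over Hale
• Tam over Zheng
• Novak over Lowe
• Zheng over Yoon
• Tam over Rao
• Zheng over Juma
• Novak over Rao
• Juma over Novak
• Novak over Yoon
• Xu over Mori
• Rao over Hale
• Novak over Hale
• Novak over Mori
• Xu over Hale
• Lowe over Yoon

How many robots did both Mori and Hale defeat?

2

Mori beat: Hale, Lowe, Rao, Yoon, Tam, Juma.
Hale beat: Lowe, Juma.
Both beat: Lowe, Juma — 2.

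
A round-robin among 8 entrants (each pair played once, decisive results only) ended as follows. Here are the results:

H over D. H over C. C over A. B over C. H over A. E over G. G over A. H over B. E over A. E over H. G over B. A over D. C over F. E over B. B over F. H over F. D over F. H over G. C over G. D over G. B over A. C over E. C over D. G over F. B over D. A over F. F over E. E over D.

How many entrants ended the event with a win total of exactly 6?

Win totals: A 2, B 4, C 5, D 2, E 5, F 1, G 3, H 6.
Exactly 6: H — 1 entrant.

1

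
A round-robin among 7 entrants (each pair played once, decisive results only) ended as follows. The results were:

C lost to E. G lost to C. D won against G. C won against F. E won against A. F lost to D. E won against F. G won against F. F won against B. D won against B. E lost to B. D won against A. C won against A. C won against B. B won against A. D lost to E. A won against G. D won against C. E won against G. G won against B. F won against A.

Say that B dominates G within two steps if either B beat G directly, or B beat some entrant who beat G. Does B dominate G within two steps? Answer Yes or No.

B did not beat G directly.
B beat A, E. Of those, A beat G.

Yes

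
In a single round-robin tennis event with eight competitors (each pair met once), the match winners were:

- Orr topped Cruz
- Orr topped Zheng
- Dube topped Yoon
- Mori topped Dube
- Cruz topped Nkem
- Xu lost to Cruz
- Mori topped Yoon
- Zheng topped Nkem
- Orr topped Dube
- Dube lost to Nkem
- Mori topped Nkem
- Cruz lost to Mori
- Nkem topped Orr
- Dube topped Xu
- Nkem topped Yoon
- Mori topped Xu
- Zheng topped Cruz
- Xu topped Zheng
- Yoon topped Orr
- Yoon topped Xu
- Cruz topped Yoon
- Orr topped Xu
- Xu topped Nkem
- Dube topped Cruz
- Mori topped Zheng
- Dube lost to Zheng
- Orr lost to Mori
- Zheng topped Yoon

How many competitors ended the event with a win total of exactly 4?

2

Win totals: Cruz 3, Orr 4, Xu 2, Dube 3, Zheng 4, Nkem 3, Mori 7, Yoon 2.
Exactly 4: Orr, Zheng — 2 competitors.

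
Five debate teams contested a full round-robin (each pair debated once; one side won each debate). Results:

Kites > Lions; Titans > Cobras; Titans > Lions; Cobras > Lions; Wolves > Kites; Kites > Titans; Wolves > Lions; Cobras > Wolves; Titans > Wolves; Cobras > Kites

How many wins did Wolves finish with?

2

Wolves' results: beat Kites, Lions; lost to Cobras, Titans.
That is 2 wins.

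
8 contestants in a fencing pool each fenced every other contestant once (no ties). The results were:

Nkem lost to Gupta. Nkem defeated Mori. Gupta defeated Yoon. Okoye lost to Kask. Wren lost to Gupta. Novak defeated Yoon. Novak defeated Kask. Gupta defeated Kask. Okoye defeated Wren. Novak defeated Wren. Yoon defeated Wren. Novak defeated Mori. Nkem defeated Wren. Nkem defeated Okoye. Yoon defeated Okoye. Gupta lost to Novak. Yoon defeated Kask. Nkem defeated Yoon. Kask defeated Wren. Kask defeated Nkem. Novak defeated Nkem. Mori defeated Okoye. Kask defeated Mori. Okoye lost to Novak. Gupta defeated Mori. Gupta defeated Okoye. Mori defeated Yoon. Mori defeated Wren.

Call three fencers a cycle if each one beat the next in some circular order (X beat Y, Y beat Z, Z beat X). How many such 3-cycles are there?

2

Win totals: Wren 0, Kask 4, Mori 3, Gupta 6, Novak 7, Okoye 1, Yoon 3, Nkem 4.
A fencer with w wins dominates both others in C(w,2) triples; summing gives 0 + 6 + 3 + 15 + 21 + 0 + 3 + 6 = 54 transitive triples.
Total triples C(8,3) = 56, so cyclic triples = 56 − 54 = 2.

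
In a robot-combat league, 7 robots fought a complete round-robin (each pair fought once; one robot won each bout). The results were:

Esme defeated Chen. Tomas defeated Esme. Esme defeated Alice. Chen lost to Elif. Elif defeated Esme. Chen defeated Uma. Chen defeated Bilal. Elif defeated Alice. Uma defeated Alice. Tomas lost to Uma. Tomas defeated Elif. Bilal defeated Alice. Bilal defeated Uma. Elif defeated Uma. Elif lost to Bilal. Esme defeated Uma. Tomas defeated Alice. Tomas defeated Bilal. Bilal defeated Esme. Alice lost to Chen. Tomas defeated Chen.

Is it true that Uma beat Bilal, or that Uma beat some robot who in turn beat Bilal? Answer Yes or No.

Yes

Uma did not beat Bilal directly.
Uma beat Tomas, Alice. Of those, Tomas beat Bilal.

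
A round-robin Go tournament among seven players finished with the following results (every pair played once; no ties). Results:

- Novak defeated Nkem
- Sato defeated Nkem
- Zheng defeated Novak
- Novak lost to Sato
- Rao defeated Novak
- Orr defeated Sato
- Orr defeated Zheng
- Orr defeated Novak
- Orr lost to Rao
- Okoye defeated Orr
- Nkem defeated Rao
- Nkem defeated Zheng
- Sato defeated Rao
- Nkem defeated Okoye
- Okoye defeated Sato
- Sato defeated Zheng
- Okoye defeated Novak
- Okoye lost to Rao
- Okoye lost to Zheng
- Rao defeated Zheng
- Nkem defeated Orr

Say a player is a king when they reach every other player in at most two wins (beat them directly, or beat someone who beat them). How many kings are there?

Sato reaches everyone (king).
Novak cannot reach Sato in two steps.
Rao reaches everyone (king).
Zheng cannot reach Rao in two steps.
Okoye reaches everyone (king).
Nkem reaches everyone (king).
Orr reaches everyone (king).
Kings: Sato, Rao, Okoye, Nkem, Orr — 5.

5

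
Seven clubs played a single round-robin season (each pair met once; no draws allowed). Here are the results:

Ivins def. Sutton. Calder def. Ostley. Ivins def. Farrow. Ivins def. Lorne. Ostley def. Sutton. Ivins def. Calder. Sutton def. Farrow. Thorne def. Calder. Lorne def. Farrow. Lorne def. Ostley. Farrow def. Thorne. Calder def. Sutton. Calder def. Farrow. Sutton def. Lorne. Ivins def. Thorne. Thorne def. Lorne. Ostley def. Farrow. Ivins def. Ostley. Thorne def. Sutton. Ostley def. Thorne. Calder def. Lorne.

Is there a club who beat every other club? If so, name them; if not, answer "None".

Ivins has 6 wins out of 6 opponents — a perfect record.

Ivins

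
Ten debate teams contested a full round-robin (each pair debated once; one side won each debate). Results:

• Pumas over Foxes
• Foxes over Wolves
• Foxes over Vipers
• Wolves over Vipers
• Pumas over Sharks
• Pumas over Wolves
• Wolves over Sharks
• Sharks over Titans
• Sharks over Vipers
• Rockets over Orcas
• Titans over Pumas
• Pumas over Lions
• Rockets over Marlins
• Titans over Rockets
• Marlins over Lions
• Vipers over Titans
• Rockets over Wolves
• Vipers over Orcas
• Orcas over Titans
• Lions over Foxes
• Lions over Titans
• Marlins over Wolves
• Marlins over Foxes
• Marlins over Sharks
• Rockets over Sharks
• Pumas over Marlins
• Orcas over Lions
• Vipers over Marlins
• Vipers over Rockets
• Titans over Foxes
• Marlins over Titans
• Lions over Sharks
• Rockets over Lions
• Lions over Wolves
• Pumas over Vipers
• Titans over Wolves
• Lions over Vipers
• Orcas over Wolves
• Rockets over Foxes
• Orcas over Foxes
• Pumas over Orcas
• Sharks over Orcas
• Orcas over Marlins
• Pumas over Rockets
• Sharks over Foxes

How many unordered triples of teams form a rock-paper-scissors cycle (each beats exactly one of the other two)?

Win totals: Rockets 6, Orcas 5, Pumas 8, Foxes 2, Marlins 5, Lions 5, Titans 4, Vipers 4, Wolves 2, Sharks 4.
A team with w wins dominates both others in C(w,2) triples; summing gives 15 + 10 + 28 + 1 + 10 + 10 + 6 + 6 + 1 + 6 = 93 transitive triples.
Total triples C(10,3) = 120, so cyclic triples = 120 − 93 = 27.

27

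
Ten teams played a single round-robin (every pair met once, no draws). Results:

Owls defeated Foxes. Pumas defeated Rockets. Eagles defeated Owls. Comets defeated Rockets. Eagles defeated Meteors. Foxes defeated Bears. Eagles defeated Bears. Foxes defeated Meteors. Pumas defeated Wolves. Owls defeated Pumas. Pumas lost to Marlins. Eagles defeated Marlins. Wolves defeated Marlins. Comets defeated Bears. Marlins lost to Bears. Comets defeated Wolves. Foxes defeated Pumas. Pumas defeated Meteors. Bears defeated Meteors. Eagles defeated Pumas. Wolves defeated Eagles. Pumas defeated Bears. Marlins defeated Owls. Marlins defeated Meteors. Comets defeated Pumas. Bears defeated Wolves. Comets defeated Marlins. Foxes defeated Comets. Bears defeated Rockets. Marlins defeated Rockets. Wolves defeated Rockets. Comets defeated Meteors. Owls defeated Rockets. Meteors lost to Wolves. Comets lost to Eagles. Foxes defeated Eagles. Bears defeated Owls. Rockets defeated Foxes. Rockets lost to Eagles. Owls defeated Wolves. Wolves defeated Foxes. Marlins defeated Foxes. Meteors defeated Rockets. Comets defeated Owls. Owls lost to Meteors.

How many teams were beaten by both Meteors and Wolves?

1

Meteors beat: Owls, Rockets.
Wolves beat: Marlins, Eagles, Rockets, Foxes, Meteors.
Both beat: Rockets — 1.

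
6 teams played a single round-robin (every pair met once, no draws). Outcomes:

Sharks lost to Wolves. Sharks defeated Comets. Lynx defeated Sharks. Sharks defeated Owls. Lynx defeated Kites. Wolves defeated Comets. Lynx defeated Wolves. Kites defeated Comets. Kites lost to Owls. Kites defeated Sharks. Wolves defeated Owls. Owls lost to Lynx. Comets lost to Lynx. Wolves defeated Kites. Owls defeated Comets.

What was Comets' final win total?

Comets' results: beat no one; lost to Kites, Owls, Sharks, Wolves, Lynx.
That is 0 wins.

0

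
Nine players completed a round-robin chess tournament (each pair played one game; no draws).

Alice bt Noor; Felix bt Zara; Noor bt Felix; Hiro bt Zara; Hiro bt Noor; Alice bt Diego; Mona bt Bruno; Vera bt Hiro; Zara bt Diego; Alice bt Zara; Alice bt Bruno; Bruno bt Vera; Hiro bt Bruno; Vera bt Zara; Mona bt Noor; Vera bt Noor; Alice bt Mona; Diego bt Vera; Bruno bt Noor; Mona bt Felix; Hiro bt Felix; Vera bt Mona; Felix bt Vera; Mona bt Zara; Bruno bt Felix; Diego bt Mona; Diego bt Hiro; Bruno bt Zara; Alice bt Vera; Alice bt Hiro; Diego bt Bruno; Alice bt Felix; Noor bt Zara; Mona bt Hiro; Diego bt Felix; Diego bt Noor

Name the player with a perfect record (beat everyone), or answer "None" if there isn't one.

Alice

Alice has 8 wins out of 8 opponents — a perfect record.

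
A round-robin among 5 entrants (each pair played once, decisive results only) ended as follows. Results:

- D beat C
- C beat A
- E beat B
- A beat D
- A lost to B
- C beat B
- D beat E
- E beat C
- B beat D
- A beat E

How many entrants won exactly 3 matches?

Win totals: A 2, B 2, C 2, D 2, E 2.
No entrant has exactly 3 wins.

0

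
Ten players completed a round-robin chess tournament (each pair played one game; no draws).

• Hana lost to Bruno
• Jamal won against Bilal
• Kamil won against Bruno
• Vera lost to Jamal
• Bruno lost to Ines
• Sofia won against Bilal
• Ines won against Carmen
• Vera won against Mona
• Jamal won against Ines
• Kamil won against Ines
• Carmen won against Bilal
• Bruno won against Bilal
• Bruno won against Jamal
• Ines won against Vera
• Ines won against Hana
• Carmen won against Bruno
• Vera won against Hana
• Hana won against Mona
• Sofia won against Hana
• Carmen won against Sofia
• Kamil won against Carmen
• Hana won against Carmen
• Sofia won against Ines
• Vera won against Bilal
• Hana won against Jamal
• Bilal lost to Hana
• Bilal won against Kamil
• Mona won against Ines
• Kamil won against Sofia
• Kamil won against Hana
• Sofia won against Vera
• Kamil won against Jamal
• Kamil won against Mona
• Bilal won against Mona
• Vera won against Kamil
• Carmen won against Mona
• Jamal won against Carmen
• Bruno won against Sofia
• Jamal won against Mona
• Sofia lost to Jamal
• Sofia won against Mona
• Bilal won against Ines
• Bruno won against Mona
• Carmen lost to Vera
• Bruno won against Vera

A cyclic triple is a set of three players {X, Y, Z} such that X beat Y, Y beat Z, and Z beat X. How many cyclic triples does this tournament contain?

28

Win totals: Vera 5, Kamil 7, Ines 4, Jamal 6, Carmen 4, Sofia 5, Hana 4, Bruno 6, Bilal 3, Mona 1.
A player with w wins dominates both others in C(w,2) triples; summing gives 10 + 21 + 6 + 15 + 6 + 10 + 6 + 15 + 3 + 0 = 92 transitive triples.
Total triples C(10,3) = 120, so cyclic triples = 120 − 92 = 28.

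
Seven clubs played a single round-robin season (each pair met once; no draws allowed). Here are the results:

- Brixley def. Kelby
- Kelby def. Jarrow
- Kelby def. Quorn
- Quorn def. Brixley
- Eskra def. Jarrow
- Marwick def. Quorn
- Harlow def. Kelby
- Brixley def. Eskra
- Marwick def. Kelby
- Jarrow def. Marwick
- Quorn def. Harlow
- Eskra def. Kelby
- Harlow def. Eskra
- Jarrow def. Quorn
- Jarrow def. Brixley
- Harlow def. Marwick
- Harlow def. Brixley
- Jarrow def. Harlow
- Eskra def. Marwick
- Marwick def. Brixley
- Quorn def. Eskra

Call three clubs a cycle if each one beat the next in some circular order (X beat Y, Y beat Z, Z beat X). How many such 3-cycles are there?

12

Win totals: Quorn 3, Brixley 2, Eskra 3, Jarrow 4, Marwick 3, Kelby 2, Harlow 4.
A club with w wins dominates both others in C(w,2) triples; summing gives 3 + 1 + 3 + 6 + 3 + 1 + 6 = 23 transitive triples.
Total triples C(7,3) = 35, so cyclic triples = 35 − 23 = 12.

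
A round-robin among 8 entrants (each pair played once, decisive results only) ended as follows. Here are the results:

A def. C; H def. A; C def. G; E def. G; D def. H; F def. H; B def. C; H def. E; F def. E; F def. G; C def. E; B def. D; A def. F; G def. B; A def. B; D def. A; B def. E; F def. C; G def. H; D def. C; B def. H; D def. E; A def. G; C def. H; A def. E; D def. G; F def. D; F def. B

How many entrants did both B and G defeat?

1

B beat: C, D, E, H.
G beat: B, H.
Both beat: H — 1.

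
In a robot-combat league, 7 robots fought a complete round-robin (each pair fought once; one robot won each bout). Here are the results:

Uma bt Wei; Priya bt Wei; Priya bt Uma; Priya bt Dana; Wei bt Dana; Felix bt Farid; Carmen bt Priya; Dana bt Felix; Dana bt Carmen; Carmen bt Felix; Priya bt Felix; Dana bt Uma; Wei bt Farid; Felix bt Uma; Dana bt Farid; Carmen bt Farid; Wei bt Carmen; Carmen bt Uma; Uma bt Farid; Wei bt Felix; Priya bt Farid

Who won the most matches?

Win totals: Priya 5, Farid 0, Dana 4, Uma 2, Carmen 4, Felix 2, Wei 4.
Priya leads with 5 wins (next highest: 4).

Priya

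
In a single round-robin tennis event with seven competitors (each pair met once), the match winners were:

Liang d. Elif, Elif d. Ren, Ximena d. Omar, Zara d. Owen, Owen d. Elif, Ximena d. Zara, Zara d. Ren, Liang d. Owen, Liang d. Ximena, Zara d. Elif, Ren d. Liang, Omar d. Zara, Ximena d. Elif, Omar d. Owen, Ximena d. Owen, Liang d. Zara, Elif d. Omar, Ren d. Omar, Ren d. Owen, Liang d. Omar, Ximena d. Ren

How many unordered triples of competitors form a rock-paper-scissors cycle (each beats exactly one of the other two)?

Win totals: Ximena 5, Zara 3, Owen 1, Ren 3, Omar 2, Liang 5, Elif 2.
A competitor with w wins dominates both others in C(w,2) triples; summing gives 10 + 3 + 0 + 3 + 1 + 10 + 1 = 28 transitive triples.
Total triples C(7,3) = 35, so cyclic triples = 35 − 28 = 7.

7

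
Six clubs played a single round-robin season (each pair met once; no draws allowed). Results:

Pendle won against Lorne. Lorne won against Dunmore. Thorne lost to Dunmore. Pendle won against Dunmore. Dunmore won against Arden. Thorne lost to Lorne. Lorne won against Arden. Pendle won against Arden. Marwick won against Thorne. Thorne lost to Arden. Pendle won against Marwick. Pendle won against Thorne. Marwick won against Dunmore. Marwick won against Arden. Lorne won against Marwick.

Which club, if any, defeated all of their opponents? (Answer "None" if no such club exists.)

Pendle

Pendle has 5 wins out of 5 opponents — a perfect record.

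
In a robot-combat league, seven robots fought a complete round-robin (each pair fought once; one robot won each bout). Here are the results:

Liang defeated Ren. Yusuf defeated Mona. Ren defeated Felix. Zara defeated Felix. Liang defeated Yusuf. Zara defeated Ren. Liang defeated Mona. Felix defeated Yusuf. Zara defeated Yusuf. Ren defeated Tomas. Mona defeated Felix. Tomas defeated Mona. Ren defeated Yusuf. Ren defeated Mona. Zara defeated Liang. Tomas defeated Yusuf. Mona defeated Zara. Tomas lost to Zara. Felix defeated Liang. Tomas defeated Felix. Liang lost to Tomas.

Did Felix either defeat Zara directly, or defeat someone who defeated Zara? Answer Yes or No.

Felix did not beat Zara directly.
Felix beat Yusuf, Liang, but each of them lost to Zara. No two-step path.

No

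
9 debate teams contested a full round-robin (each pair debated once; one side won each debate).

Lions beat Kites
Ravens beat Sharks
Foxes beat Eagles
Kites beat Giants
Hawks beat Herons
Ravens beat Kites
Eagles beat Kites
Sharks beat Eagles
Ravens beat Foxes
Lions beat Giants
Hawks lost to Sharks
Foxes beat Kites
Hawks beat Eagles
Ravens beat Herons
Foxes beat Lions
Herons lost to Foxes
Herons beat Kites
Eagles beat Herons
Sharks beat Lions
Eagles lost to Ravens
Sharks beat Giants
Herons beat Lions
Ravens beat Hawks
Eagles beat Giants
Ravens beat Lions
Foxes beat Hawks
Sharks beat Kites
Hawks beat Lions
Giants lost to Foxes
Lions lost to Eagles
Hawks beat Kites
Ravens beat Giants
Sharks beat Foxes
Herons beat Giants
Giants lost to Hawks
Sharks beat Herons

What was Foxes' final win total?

Foxes' results: beat Giants, Hawks, Lions, Eagles, Herons, Kites; lost to Ravens, Sharks.
That is 6 wins.

6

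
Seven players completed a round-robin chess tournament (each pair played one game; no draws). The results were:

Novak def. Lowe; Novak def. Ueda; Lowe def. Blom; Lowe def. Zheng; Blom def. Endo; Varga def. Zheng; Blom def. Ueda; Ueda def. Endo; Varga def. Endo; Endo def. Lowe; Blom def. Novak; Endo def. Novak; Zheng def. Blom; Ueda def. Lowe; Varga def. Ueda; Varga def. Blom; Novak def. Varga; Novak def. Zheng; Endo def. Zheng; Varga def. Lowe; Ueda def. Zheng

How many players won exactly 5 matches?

1

Win totals: Varga 5, Ueda 3, Blom 3, Zheng 1, Endo 3, Novak 4, Lowe 2.
Exactly 5: Varga — 1 player.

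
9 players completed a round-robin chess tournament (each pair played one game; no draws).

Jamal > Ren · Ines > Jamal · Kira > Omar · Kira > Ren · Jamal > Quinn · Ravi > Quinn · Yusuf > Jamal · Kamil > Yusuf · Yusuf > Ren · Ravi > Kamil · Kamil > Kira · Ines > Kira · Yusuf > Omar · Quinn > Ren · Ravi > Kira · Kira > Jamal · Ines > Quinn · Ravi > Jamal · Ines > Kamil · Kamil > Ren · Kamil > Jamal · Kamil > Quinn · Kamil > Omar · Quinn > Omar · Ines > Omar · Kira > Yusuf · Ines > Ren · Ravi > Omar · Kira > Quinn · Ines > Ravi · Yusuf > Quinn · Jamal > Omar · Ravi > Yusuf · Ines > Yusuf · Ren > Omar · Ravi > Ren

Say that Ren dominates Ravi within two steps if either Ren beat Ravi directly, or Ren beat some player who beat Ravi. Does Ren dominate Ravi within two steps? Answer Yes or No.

Ren did not beat Ravi directly.
Ren beat Omar, but each of them lost to Ravi. No two-step path.

No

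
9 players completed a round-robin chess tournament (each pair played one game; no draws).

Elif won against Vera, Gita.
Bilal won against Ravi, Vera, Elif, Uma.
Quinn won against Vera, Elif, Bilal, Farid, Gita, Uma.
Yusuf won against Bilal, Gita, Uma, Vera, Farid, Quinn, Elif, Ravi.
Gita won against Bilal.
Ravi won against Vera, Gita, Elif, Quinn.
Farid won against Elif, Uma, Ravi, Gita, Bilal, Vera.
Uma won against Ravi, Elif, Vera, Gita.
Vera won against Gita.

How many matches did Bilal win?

Bilal's results: beat Ravi, Elif, Uma, Vera; lost to Quinn, Yusuf, Farid, Gita.
That is 4 wins.

4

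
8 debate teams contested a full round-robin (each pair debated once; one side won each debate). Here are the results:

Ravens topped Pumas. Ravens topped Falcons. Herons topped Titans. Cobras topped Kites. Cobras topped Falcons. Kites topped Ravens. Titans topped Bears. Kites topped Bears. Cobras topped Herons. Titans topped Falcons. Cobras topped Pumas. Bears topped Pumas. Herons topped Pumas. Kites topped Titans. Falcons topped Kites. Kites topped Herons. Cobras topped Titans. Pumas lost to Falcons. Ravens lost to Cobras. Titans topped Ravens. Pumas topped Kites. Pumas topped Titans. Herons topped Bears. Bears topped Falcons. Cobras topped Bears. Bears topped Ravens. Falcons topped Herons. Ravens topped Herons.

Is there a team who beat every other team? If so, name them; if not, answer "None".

Cobras has 7 wins out of 7 opponents — a perfect record.

Cobras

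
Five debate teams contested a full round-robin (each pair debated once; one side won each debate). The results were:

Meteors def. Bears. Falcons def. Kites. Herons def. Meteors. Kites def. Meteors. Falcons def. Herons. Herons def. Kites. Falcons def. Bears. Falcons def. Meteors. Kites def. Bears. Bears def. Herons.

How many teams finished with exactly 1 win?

Win totals: Meteors 1, Kites 2, Falcons 4, Herons 2, Bears 1.
Exactly 1: Meteors, Bears — 2 teams.

2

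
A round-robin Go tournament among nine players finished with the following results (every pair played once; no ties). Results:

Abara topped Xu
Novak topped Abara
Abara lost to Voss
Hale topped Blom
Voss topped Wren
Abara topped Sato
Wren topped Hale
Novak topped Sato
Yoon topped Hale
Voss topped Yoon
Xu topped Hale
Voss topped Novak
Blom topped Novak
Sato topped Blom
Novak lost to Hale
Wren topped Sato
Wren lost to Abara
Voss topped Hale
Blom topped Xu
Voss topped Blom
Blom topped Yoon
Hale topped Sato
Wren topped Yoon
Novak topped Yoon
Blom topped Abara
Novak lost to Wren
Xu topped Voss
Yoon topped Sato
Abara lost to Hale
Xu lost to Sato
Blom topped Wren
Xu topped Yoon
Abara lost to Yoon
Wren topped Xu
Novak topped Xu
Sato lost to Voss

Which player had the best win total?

Voss

Win totals: Novak 4, Hale 4, Blom 5, Wren 5, Sato 2, Xu 3, Abara 3, Voss 7, Yoon 3.
Voss leads with 7 wins (next highest: 5).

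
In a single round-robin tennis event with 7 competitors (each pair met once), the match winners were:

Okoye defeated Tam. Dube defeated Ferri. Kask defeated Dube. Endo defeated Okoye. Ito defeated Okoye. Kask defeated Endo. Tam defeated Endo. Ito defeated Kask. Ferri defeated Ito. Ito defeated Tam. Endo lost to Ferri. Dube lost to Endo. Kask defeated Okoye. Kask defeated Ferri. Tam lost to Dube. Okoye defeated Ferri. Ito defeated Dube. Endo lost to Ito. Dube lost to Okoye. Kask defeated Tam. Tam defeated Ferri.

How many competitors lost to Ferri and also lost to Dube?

0

Ferri beat: Endo, Ito.
Dube beat: Tam, Ferri.
No one was beaten by both.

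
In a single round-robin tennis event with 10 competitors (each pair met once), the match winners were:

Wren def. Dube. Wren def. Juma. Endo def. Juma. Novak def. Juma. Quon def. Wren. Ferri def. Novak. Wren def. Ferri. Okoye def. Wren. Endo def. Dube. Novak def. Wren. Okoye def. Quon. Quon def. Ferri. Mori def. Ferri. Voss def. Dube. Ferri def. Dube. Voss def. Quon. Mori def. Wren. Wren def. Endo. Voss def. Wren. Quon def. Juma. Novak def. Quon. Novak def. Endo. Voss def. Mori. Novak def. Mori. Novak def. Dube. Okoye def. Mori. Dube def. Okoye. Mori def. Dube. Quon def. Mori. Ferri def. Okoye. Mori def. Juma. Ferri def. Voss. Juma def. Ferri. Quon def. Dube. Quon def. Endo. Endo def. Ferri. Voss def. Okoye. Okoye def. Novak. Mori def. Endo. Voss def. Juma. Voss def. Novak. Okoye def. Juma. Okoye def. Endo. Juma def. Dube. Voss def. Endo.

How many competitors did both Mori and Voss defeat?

Mori beat: Ferri, Wren, Endo, Juma, Dube.
Voss beat: Wren, Endo, Novak, Juma, Dube, Okoye, Mori, Quon.
Both beat: Wren, Endo, Juma, Dube — 4.

4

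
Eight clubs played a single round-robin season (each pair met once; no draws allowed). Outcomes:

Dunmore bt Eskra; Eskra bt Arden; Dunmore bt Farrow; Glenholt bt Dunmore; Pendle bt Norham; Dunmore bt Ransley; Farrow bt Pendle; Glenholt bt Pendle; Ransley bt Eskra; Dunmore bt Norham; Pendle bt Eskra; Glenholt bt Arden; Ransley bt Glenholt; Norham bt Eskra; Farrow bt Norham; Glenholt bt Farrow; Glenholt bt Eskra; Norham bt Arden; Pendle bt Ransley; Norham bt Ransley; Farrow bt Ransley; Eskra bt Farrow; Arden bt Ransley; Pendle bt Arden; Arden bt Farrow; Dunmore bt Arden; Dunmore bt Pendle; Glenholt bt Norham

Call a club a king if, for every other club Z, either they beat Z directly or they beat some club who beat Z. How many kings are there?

3

Arden cannot reach Dunmore in two steps.
Ransley reaches everyone (king).
Glenholt reaches everyone (king).
Eskra cannot reach Glenholt, Dunmore in two steps.
Pendle cannot reach Dunmore in two steps.
Dunmore reaches everyone (king).
Farrow cannot reach Dunmore in two steps.
Norham cannot reach Pendle, Dunmore in two steps.
Kings: Ransley, Glenholt, Dunmore — 3.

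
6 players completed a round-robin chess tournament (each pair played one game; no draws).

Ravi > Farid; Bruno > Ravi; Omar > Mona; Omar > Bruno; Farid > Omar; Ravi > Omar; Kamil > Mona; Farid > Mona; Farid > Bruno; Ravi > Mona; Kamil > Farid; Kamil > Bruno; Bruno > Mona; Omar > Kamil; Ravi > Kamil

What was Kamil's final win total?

3

Kamil's results: beat Bruno, Mona, Farid; lost to Ravi, Omar.
That is 3 wins.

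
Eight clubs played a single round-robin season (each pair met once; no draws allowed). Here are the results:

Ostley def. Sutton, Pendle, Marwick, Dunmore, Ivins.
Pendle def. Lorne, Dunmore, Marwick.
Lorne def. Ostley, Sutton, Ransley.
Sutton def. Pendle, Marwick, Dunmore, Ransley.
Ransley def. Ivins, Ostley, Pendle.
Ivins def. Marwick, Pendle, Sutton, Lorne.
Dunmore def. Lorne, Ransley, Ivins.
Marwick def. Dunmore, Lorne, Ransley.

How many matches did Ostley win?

5

Ostley's results: beat Sutton, Pendle, Ivins, Dunmore, Marwick; lost to Ransley, Lorne.
That is 5 wins.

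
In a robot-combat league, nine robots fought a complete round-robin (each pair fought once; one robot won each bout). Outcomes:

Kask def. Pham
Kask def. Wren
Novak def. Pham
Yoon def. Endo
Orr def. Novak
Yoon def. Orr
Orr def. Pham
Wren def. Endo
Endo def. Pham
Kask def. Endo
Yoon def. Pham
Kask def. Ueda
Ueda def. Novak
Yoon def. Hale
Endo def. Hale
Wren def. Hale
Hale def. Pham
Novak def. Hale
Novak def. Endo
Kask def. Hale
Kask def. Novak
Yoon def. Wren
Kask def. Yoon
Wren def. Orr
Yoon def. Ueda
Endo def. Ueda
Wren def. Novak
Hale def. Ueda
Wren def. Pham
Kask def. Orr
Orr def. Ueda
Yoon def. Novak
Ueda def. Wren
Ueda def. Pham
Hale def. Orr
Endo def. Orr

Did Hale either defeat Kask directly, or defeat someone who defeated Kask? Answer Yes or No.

Hale did not beat Kask directly.
Hale beat Ueda, Orr, Pham, but each of them lost to Kask. No two-step path.

No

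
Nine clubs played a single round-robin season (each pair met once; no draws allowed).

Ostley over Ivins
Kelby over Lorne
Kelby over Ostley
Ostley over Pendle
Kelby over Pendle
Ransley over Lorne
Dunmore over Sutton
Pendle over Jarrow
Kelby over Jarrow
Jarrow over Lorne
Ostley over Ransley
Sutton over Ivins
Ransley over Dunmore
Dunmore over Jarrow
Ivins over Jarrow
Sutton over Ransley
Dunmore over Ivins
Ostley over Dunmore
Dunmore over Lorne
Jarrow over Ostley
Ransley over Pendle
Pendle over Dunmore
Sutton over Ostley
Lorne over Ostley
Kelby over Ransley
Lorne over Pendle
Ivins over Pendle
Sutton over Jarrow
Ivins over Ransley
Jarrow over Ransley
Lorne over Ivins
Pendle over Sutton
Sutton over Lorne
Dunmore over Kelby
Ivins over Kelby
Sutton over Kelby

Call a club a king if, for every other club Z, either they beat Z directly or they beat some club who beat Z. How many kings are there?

8

Lorne reaches everyone (king).
Ostley reaches everyone (king).
Kelby reaches everyone (king).
Pendle reaches everyone (king).
Dunmore reaches everyone (king).
Ivins reaches everyone (king).
Ransley reaches everyone (king).
Jarrow cannot reach Kelby, Sutton in two steps.
Sutton reaches everyone (king).
Kings: Lorne, Ostley, Kelby, Pendle, Dunmore, Ivins, Ransley, Sutton — 8.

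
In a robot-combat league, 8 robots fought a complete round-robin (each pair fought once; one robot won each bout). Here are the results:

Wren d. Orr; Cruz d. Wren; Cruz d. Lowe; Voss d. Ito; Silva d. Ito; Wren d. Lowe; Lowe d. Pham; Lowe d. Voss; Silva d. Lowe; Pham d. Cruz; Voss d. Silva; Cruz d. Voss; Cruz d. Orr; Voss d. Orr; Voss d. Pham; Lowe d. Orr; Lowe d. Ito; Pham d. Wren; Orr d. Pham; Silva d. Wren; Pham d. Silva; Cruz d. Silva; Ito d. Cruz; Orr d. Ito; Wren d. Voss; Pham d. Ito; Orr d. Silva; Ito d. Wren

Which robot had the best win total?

Win totals: Pham 4, Wren 3, Cruz 5, Silva 3, Orr 3, Voss 4, Ito 2, Lowe 4.
Cruz leads with 5 wins (next highest: 4).

Cruz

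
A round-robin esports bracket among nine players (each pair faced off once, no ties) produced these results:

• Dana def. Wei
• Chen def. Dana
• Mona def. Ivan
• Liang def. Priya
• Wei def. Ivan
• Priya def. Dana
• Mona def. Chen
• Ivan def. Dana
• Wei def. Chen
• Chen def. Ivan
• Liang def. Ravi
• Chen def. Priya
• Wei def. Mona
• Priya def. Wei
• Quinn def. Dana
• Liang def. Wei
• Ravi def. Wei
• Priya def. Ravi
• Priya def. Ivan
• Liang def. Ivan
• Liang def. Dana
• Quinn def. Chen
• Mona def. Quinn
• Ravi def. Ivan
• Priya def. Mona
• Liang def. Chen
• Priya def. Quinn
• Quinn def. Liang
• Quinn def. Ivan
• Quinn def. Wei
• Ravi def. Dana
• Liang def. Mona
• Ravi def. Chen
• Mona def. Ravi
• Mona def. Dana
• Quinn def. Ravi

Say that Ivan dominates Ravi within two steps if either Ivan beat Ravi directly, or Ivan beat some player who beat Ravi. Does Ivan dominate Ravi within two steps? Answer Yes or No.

No

Ivan did not beat Ravi directly.
Ivan beat Dana, but each of them lost to Ravi. No two-step path.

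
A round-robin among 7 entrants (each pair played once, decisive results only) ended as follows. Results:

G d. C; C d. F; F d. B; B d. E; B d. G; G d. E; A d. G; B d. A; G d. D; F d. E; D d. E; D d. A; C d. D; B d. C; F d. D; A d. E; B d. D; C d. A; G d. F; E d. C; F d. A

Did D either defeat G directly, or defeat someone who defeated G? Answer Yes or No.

D did not beat G directly.
D beat A, E. Of those, A beat G.

Yes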